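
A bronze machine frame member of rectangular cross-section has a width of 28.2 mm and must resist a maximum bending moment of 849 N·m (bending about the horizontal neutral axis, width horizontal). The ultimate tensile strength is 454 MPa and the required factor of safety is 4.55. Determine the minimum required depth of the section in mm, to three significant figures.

h = 42.5 mm

σ_allow = 454/4.55 = 99.78 MPa.
For a rectangular section σ = 6M/(bh²), so h² = 6M/(b σ_allow) = 6×849000/(28.2×99.78) = 1810 mm².
h = 42.55 mm.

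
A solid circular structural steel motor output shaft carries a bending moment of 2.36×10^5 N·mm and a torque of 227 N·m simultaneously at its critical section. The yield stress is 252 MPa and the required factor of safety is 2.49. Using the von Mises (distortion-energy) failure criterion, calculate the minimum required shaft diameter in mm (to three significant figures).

d = 31.4 mm

σ_allow = σ_y/n = 252/2.49 = 101.2 MPa.
For a solid shaft σ_b = 32M/(πd³) and τ = 16T/(πd³), so the von Mises stress is σ' = (16/πd³)·√(4M²+3T²).
√(4M²+3T²) = √(4×(236000)² + 3×(227000)²) = 614300 N·mm.
d³ = 16×614300/(π×101.2) = 30910 mm³.
d = 31.38 mm.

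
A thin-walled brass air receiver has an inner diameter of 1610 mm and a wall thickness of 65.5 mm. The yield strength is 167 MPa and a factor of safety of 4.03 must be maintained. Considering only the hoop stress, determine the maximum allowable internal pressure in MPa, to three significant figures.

σ_allow = 167/4.03 = 41.44 MPa.
σ_h = pD/(2t) → p_allow = 2σ_allow t/D = 2×41.44×65.5/1610 = 3.372 MPa.

p_allow = 3.37 MPa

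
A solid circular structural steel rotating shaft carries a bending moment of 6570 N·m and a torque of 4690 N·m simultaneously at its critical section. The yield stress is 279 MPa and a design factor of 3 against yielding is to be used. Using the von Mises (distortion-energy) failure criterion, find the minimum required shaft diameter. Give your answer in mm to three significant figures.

d = 94.6 mm

σ_allow = σ_y/n = 279/3 = 93.00 MPa.
For a solid shaft σ_b = 32M/(πd³) and τ = 16T/(πd³), so the von Mises stress is σ' = (16/πd³)·√(4M²+3T²).
√(4M²+3T²) = √(4×(6.570×10^6)² + 3×(4.690×10^6)²) = 1.545×10^7 N·mm.
d³ = 16×1.545×10^7/(π×93.00) = 846000 mm³.
d = 94.58 mm.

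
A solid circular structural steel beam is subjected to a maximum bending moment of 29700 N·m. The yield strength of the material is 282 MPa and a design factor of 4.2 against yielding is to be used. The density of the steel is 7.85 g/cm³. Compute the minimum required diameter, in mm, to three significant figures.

d = 165 mm

σ_allow = 282/4.2 = 67.14 MPa.
For a solid circular section σ = 32M/(πd³), so d³ = 32M/(π σ_allow) = 32×2.9700×10^7/(π×67.14) = 4.506×10^6 mm³.
d = 165.2 mm.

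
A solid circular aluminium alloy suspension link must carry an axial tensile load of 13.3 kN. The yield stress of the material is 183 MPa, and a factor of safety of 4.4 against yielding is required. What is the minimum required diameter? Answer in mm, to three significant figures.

d = 20.2 mm

Allowable stress σ_allow = 183/4.4 = 41.59 MPa.
Required area A = F/σ_allow = 13300/41.59 = 319.8 mm².
A = πd²/4 → d = √(4A/π) = 20.18 mm.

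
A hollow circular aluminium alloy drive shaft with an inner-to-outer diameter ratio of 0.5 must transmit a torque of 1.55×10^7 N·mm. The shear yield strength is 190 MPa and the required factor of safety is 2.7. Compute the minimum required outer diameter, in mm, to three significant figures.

d_o = 106 mm

τ_allow = 190/2.7 = 70.37 MPa.
For a hollow shaft τ = 16T/[πd_o³(1−k⁴)] with k = 0.5, so 1−k⁴ = 0.9375.
d_o³ = 16T/[π τ_allow (1−k⁴)] = 16×1.5500×10^7/(π×70.37×0.9375) = 1.197×10^6 mm³.
d_o = 106.2 mm.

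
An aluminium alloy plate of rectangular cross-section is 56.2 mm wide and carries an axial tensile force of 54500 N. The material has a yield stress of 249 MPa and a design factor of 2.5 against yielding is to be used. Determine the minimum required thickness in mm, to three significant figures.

σ_allow = 249/2.5 = 99.60 MPa.
Required area A = F/σ_allow = 54500/99.60 = 547.2 mm².
t = A/w = 547.2/56.2 = 9.736 mm.

t = 9.74 mm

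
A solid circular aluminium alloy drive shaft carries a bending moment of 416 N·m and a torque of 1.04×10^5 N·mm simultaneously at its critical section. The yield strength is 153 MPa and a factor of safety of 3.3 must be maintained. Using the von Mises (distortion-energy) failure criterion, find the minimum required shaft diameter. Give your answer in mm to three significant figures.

d = 45.4 mm

σ_allow = σ_y/n = 153/3.3 = 46.36 MPa.
For a solid shaft σ_b = 32M/(πd³) and τ = 16T/(πd³), so the von Mises stress is σ' = (16/πd³)·√(4M²+3T²).
√(4M²+3T²) = √(4×(416000)² + 3×(104000)²) = 851300 N·mm.
d³ = 16×851300/(π×46.36) = 93510 mm³.
d = 45.39 mm.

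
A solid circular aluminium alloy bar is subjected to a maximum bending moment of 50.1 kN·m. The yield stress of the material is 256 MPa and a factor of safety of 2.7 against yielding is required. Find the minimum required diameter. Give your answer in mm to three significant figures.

σ_allow = 256/2.7 = 94.81 MPa.
For a solid circular section σ = 32M/(πd³), so d³ = 32M/(π σ_allow) = 32×5.0100×10^7/(π×94.81) = 5.382×10^6 mm³.
d = 175.2 mm.

d = 175 mm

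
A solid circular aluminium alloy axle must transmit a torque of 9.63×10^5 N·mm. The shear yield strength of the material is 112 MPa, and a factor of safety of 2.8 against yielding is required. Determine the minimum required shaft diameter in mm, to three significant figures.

Allowable shear stress τ_allow = 112/2.8 = 40.00 MPa.
For a solid shaft τ = 16T/(πd³), so d³ = 16T/(π τ_allow) = 16×963000/(π×40.00) = 122600 mm³.
d = (122600)^(1/3) = 49.68 mm.

d = 49.7 mm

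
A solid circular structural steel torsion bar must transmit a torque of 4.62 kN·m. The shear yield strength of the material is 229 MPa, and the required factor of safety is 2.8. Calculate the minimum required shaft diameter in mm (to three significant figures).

Allowable shear stress τ_allow = 229/2.8 = 81.79 MPa.
For a solid shaft τ = 16T/(πd³), so d³ = 16T/(π τ_allow) = 16×4620000/(π×81.79) = 287700 mm³.
d = (287700)^(1/3) = 66.02 mm.

d = 66.0 mm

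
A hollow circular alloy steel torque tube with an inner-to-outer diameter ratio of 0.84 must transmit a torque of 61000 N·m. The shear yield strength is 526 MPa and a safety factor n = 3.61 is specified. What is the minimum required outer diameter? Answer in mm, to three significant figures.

τ_allow = 526/3.61 = 145.7 MPa.
For a hollow shaft τ = 16T/[πd_o³(1−k⁴)] with k = 0.84, so 1−k⁴ = 0.5021.
d_o³ = 16T/[π τ_allow (1−k⁴)] = 16×6.1000×10^7/(π×145.7×0.5021) = 4.246×10^6 mm³.
d_o = 161.9 mm.

d_o = 162 mm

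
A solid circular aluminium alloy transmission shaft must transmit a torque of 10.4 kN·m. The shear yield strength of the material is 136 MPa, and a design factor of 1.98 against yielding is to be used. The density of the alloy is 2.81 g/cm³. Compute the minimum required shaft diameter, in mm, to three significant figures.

d = 91.7 mm

Allowable shear stress τ_allow = 136/1.98 = 68.69 MPa.
For a solid shaft τ = 16T/(πd³), so d³ = 16T/(π τ_allow) = 16×1.0400×10^7/(π×68.69) = 771100 mm³.
d = (771100)^(1/3) = 91.70 mm.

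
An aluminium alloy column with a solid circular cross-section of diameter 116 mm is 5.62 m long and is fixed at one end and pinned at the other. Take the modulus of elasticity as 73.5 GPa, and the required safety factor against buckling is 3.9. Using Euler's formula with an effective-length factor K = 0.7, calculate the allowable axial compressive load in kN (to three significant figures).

P_allow = 107 kN

I = πd⁴/64 = π×116⁴/64 = 8.888×10^6 mm⁴.
Effective length L_e = KL = 0.7×5.62 m = 3934 mm.
Euler critical load P_cr = π²EI/L_e² = π²×73500×8.888×10^6/3934² = 416600 N.
P_allow = P_cr/n = 416600/3.9 = 106800 N.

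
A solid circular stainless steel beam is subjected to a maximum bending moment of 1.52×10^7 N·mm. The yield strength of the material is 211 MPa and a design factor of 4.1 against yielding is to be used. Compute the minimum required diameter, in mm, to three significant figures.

d = 144 mm

σ_allow = 211/4.1 = 51.46 MPa.
For a solid circular section σ = 32M/(πd³), so d³ = 32M/(π σ_allow) = 32×1.5200×10^7/(π×51.46) = 3.008×10^6 mm³.
d = 144.4 mm.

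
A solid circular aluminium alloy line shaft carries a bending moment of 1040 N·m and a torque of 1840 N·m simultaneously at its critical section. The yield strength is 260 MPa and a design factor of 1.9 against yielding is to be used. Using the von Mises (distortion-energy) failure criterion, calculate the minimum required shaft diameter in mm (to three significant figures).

σ_allow = σ_y/n = 260/1.9 = 136.8 MPa.
For a solid shaft σ_b = 32M/(πd³) and τ = 16T/(πd³), so the von Mises stress is σ' = (16/πd³)·√(4M²+3T²).
√(4M²+3T²) = √(4×(1.040×10^6)² + 3×(1.840×10^6)²) = 3.806×10^6 N·mm.
d³ = 16×3.806×10^6/(π×136.8) = 141600 mm³.
d = 52.13 mm.

d = 52.1 mm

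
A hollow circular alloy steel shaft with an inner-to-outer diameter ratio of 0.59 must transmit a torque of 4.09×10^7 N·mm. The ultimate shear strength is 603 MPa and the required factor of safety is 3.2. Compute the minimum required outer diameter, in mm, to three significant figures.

τ_allow = 603/3.2 = 188.4 MPa.
For a hollow shaft τ = 16T/[πd_o³(1−k⁴)] with k = 0.59, so 1−k⁴ = 0.8788.
d_o³ = 16T/[π τ_allow (1−k⁴)] = 16×4.0900×10^7/(π×188.4×0.8788) = 1.258×10^6 mm³.
d_o = 107.9 mm.

d_o = 108 mm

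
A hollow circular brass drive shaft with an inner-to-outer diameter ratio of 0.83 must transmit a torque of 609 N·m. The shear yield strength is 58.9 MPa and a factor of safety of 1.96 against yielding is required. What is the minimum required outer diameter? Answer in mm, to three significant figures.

τ_allow = 58.9/1.96 = 30.05 MPa.
For a hollow shaft τ = 16T/[πd_o³(1−k⁴)] with k = 0.83, so 1−k⁴ = 0.5254.
d_o³ = 16T/[π τ_allow (1−k⁴)] = 16×609000/(π×30.05×0.5254) = 196400 mm³.
d_o = 58.13 mm.

d_o = 58.1 mm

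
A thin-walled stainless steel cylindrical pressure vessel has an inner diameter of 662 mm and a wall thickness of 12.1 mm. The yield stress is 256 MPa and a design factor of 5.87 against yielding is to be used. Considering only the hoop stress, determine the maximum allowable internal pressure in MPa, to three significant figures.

p_allow = 1.59 MPa

σ_allow = 256/5.87 = 43.61 MPa.
σ_h = pD/(2t) → p_allow = 2σ_allow t/D = 2×43.61×12.1/662 = 1.594 MPa.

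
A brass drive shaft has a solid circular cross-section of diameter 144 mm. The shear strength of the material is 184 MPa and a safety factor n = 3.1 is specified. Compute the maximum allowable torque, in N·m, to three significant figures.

τ_allow = 184/3.1 = 59.35 MPa.
For a solid shaft T_allow = τ_allow·πd³/16; πd³/16 = π×144³/16 = 586300 mm³.
T_allow = 59.35×586300 = 3.480×10^7 N·mm = 34800 N·m.

T_allow = 34800 N·m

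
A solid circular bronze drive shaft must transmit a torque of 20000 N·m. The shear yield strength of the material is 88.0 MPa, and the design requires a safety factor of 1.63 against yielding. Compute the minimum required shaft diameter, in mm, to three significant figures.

Allowable shear stress τ_allow = 88.0/1.63 = 53.99 MPa.
For a solid shaft τ = 16T/(πd³), so d³ = 16T/(π τ_allow) = 16×2.0000×10^7/(π×53.99) = 1.887×10^6 mm³.
d = (1.887×10^6)^(1/3) = 123.6 mm.

d = 124 mm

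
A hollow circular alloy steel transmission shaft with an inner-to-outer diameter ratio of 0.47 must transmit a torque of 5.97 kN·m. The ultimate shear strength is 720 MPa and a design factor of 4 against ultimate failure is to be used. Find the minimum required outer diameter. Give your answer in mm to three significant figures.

d_o = 56.2 mm

τ_allow = 720/4 = 180.0 MPa.
For a hollow shaft τ = 16T/[πd_o³(1−k⁴)] with k = 0.47, so 1−k⁴ = 0.9512.
d_o³ = 16T/[π τ_allow (1−k⁴)] = 16×5970000/(π×180.0×0.9512) = 177600 mm³.
d_o = 56.21 mm.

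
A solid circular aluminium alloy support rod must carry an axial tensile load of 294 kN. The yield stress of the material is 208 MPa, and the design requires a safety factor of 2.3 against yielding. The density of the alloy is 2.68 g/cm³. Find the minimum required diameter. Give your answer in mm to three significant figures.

Allowable stress σ_allow = 208/2.3 = 90.43 MPa.
Required area A = F/σ_allow = 294000/90.43 = 3251 mm².
A = πd²/4 → d = √(4A/π) = 64.34 mm.

d = 64.3 mm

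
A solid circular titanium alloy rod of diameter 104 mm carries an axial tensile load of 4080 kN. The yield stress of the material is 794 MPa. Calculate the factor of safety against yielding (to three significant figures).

A = πd²/4 = 8495 mm².
σ = F/A = 4080000/8495 = 480.3 MPa.
n = 794/480.3 = 1.653.

n = 1.65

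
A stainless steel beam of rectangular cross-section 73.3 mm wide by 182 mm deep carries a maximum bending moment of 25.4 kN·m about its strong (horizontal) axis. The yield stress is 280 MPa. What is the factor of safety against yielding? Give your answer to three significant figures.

Section modulus S = bh²/6 = 73.3×182²/6 = 404700 mm³.
σ = M/S = 2.5400×10^7/404700 = 62.77 MPa.
n = 280/62.77 = 4.461.

n = 4.46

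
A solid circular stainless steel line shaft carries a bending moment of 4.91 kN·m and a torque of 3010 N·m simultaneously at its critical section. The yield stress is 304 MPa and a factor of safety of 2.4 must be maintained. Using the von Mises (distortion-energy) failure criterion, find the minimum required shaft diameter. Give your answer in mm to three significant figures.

σ_allow = σ_y/n = 304/2.4 = 126.7 MPa.
For a solid shaft σ_b = 32M/(πd³) and τ = 16T/(πd³), so the von Mises stress is σ' = (16/πd³)·√(4M²+3T²).
√(4M²+3T²) = √(4×(4.910×10^6)² + 3×(3.010×10^6)²) = 1.112×10^7 N·mm.
d³ = 16×1.112×10^7/(π×126.7) = 447000 mm³.
d = 76.46 mm.

d = 76.5 mm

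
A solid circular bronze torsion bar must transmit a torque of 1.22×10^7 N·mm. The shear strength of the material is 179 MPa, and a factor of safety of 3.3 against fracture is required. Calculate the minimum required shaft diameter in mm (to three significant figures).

d = 105 mm

Allowable shear stress τ_allow = 179/3.3 = 54.24 MPa.
For a solid shaft τ = 16T/(πd³), so d³ = 16T/(π τ_allow) = 16×1.2200×10^7/(π×54.24) = 1.145×10^6 mm³.
d = (1.145×10^6)^(1/3) = 104.6 mm.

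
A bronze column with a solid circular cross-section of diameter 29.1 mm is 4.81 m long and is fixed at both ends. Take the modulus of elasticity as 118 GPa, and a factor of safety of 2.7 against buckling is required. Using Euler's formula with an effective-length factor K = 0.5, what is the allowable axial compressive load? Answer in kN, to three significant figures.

I = πd⁴/64 = π×29.1⁴/64 = 35200 mm⁴.
Effective length L_e = KL = 0.5×4.81 m = 2405 mm.
Euler critical load P_cr = π²EI/L_e² = π²×118000×35200/2405² = 7088 N.
P_allow = P_cr/n = 7088/2.7 = 2625 N.

P_allow = 2.63 kN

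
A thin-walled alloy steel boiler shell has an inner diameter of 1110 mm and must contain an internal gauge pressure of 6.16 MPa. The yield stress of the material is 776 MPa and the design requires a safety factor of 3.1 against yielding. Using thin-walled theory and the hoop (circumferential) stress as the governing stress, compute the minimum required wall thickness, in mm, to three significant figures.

σ_allow = 776/3.1 = 250.3 MPa.
Hoop stress σ_h = pD/(2t), so t = pD/(2σ_allow) = 6.16×1110/(2×250.3) = 13.66 mm.

t = 13.7 mm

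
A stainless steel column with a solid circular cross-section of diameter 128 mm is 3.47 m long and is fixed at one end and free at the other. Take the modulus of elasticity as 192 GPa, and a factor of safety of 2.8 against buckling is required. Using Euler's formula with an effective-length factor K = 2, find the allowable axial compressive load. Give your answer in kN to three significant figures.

P_allow = 185 kN

I = πd⁴/64 = π×128⁴/64 = 1.318×10^7 mm⁴.
Effective length L_e = KL = 2×3.47 m = 6940 mm.
Euler critical load P_cr = π²EI/L_e² = π²×192000×1.318×10^7/6940² = 518400 N.
P_allow = P_cr/n = 518400/2.8 = 185200 N.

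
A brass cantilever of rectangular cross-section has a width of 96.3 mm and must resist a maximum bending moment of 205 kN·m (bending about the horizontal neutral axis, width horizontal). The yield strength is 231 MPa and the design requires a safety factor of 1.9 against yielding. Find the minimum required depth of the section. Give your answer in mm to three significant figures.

σ_allow = 231/1.9 = 121.6 MPa.
For a rectangular section σ = 6M/(bh²), so h² = 6M/(b σ_allow) = 6×2.0500×10^8/(96.3×121.6) = 105100 mm².
h = 324.1 mm.

h = 324 mm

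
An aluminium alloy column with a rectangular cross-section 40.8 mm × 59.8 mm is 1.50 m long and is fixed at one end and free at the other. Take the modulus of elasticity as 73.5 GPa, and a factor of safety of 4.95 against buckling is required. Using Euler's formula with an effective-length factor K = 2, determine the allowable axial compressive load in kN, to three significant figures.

P_allow = 5.51 kN

Buckling occurs about the weak axis: I_min = h·b³/12 = 59.8×40.8³/12 = 338500 mm⁴ (b = 40.8 mm is the smaller dimension).
Effective length L_e = KL = 2×1.50 m = 3000 mm.
Euler critical load P_cr = π²EI/L_e² = π²×73500×338500/3000² = 27280 N.
P_allow = P_cr/n = 27280/4.95 = 5511 N.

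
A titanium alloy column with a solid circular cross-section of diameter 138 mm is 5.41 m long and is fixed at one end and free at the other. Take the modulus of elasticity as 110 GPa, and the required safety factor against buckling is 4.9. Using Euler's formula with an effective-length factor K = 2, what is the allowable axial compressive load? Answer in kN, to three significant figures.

I = πd⁴/64 = π×138⁴/64 = 1.780×10^7 mm⁴.
Effective length L_e = KL = 2×5.41 m = 10820 mm.
Euler critical load P_cr = π²EI/L_e² = π²×110000×1.780×10^7/10820² = 165100 N.
P_allow = P_cr/n = 165100/4.9 = 33690 N.

P_allow = 33.7 kN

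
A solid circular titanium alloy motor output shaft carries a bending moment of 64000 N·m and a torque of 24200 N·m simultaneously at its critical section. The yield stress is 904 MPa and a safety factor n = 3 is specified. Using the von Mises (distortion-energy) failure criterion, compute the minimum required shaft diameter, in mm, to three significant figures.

σ_allow = σ_y/n = 904/3 = 301.3 MPa.
For a solid shaft σ_b = 32M/(πd³) and τ = 16T/(πd³), so the von Mises stress is σ' = (16/πd³)·√(4M²+3T²).
√(4M²+3T²) = √(4×(6.400×10^7)² + 3×(2.420×10^7)²) = 1.347×10^8 N·mm.
d³ = 16×1.347×10^8/(π×301.3) = 2.276×10^6 mm³.
d = 131.5 mm.

d = 132 mm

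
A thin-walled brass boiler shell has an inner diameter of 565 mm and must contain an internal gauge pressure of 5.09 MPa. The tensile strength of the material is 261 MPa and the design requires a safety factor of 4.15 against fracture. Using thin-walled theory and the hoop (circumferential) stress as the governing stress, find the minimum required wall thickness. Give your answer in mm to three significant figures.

t = 22.9 mm

σ_allow = 261/4.15 = 62.89 MPa.
Hoop stress σ_h = pD/(2t), so t = pD/(2σ_allow) = 5.09×565/(2×62.89) = 22.86 mm.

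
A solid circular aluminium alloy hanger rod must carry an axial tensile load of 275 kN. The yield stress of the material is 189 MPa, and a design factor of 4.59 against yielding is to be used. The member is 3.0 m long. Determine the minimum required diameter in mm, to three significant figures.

d = 92.2 mm

Allowable stress σ_allow = 189/4.59 = 41.18 MPa.
Required area A = F/σ_allow = 275000/41.18 = 6679 mm².
A = πd²/4 → d = √(4A/π) = 92.21 mm.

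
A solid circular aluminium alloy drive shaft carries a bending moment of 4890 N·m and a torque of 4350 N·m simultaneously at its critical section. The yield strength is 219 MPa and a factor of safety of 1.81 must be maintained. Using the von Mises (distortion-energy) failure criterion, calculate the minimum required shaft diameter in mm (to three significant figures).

σ_allow = σ_y/n = 219/1.81 = 121.0 MPa.
For a solid shaft σ_b = 32M/(πd³) and τ = 16T/(πd³), so the von Mises stress is σ' = (16/πd³)·√(4M²+3T²).
√(4M²+3T²) = √(4×(4.890×10^6)² + 3×(4.350×10^6)²) = 1.235×10^7 N·mm.
d³ = 16×1.235×10^7/(π×121.0) = 519700 mm³.
d = 80.40 mm.

d = 80.4 mm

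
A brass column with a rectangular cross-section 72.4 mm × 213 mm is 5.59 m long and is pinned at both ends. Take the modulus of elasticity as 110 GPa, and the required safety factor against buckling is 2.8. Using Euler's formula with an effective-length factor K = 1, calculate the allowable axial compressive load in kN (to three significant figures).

Buckling occurs about the weak axis: I_min = h·b³/12 = 213×72.4³/12 = 6.736×10^6 mm⁴ (b = 72.4 mm is the smaller dimension).
Effective length L_e = KL = 1×5.59 m = 5590 mm.
Euler critical load P_cr = π²EI/L_e² = π²×110000×6.736×10^6/5590² = 234000 N.
P_allow = P_cr/n = 234000/2.8 = 83580 N.

P_allow = 83.6 kN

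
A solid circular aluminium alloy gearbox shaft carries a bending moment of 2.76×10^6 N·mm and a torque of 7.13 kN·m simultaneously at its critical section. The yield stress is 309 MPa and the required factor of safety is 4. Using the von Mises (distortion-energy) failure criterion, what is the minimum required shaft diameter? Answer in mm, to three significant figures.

σ_allow = σ_y/n = 309/4 = 77.25 MPa.
For a solid shaft σ_b = 32M/(πd³) and τ = 16T/(πd³), so the von Mises stress is σ' = (16/πd³)·√(4M²+3T²).
√(4M²+3T²) = √(4×(2.760×10^6)² + 3×(7.130×10^6)²) = 1.353×10^7 N·mm.
d³ = 16×1.353×10^7/(π×77.25) = 891800 mm³.
d = 96.26 mm.

d = 96.3 mm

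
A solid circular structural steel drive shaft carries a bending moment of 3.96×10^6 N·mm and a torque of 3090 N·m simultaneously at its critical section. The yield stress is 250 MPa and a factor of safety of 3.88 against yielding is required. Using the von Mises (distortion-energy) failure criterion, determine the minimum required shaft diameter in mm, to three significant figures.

σ_allow = σ_y/n = 250/3.88 = 64.43 MPa.
For a solid shaft σ_b = 32M/(πd³) and τ = 16T/(πd³), so the von Mises stress is σ' = (16/πd³)·√(4M²+3T²).
√(4M²+3T²) = √(4×(3.960×10^6)² + 3×(3.090×10^6)²) = 9.559×10^6 N·mm.
d³ = 16×9.559×10^6/(π×64.43) = 755600 mm³.
d = 91.08 mm.

d = 91.1 mm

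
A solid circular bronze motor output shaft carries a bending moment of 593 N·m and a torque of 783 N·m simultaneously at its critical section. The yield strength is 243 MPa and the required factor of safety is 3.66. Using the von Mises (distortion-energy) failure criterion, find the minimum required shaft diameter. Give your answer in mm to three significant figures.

d = 51.7 mm

σ_allow = σ_y/n = 243/3.66 = 66.39 MPa.
For a solid shaft σ_b = 32M/(πd³) and τ = 16T/(πd³), so the von Mises stress is σ' = (16/πd³)·√(4M²+3T²).
√(4M²+3T²) = √(4×(593000)² + 3×(783000)²) = 1.802×10^6 N·mm.
d³ = 16×1.802×10^6/(π×66.39) = 138200 mm³.
d = 51.70 mm.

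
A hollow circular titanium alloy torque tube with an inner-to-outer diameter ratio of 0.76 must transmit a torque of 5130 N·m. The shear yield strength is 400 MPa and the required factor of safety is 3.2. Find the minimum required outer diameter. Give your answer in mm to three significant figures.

τ_allow = 400/3.2 = 125.0 MPa.
For a hollow shaft τ = 16T/[πd_o³(1−k⁴)] with k = 0.76, so 1−k⁴ = 0.6664.
d_o³ = 16T/[π τ_allow (1−k⁴)] = 16×5130000/(π×125.0×0.6664) = 313700 mm³.
d_o = 67.94 mm.

d_o = 67.9 mm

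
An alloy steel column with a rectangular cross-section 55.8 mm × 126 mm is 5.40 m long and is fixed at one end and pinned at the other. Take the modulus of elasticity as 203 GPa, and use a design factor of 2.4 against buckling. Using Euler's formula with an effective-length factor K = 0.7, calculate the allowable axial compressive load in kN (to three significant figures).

P_allow = 107 kN

Buckling occurs about the weak axis: I_min = h·b³/12 = 126×55.8³/12 = 1.824×10^6 mm⁴ (b = 55.8 mm is the smaller dimension).
Effective length L_e = KL = 0.7×5.40 m = 3780 mm.
Euler critical load P_cr = π²EI/L_e² = π²×203000×1.824×10^6/3780² = 255800 N.
P_allow = P_cr/n = 255800/2.4 = 106600 N.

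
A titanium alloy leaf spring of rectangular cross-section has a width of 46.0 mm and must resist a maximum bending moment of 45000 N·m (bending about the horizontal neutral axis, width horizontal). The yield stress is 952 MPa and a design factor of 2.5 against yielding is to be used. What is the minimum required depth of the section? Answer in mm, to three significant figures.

σ_allow = 952/2.5 = 380.8 MPa.
For a rectangular section σ = 6M/(bh²), so h² = 6M/(b σ_allow) = 6×4.5000×10^7/(46.0×380.8) = 15410 mm².
h = 124.2 mm.

h = 124 mm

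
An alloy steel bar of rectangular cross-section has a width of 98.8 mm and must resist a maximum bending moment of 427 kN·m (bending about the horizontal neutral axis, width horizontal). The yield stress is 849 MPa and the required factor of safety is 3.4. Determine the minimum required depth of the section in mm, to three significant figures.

σ_allow = 849/3.4 = 249.7 MPa.
For a rectangular section σ = 6M/(bh²), so h² = 6M/(b σ_allow) = 6×4.2700×10^8/(98.8×249.7) = 103800 mm².
h = 322.3 mm.

h = 322 mm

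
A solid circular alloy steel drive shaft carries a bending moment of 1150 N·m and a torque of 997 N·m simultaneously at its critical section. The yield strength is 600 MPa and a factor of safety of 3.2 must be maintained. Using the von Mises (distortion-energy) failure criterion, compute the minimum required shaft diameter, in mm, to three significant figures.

d = 42.7 mm

σ_allow = σ_y/n = 600/3.2 = 187.5 MPa.
For a solid shaft σ_b = 32M/(πd³) and τ = 16T/(πd³), so the von Mises stress is σ' = (16/πd³)·√(4M²+3T²).
√(4M²+3T²) = √(4×(1.150×10^6)² + 3×(997000)²) = 2.876×10^6 N·mm.
d³ = 16×2.876×10^6/(π×187.5) = 78120 mm³.
d = 42.75 mm.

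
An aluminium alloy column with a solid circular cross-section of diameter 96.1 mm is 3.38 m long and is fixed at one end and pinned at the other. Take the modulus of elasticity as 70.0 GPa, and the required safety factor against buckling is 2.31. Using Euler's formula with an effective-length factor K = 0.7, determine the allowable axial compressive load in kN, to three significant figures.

I = πd⁴/64 = π×96.1⁴/64 = 4.187×10^6 mm⁴.
Effective length L_e = KL = 0.7×3.38 m = 2366 mm.
Euler critical load P_cr = π²EI/L_e² = π²×70000×4.187×10^6/2366² = 516700 N.
P_allow = P_cr/n = 516700/2.31 = 223700 N.

P_allow = 224 kN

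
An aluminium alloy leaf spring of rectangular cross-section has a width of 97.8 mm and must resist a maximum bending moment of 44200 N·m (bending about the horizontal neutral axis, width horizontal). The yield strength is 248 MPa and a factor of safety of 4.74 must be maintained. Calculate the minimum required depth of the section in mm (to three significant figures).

h = 228 mm

σ_allow = 248/4.74 = 52.32 MPa.
For a rectangular section σ = 6M/(bh²), so h² = 6M/(b σ_allow) = 6×4.4200×10^7/(97.8×52.32) = 51830 mm².
h = 227.7 mm.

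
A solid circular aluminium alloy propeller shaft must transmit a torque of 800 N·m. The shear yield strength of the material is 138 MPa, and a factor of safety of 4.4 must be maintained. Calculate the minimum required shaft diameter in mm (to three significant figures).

Allowable shear stress τ_allow = 138/4.4 = 31.36 MPa.
For a solid shaft τ = 16T/(πd³), so d³ = 16T/(π τ_allow) = 16×800000/(π×31.36) = 129900 mm³.
d = (129900)^(1/3) = 50.65 mm.

d = 50.6 mm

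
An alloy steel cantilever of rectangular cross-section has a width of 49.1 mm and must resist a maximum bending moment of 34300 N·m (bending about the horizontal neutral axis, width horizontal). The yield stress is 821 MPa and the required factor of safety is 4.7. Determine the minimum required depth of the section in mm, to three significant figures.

h = 155 mm

σ_allow = 821/4.7 = 174.7 MPa.
For a rectangular section σ = 6M/(bh²), so h² = 6M/(b σ_allow) = 6×3.4300×10^7/(49.1×174.7) = 23990 mm².
h = 154.9 mm.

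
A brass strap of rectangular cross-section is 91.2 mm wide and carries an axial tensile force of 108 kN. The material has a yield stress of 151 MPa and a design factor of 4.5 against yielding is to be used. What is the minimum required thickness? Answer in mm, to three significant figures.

t = 35.3 mm

σ_allow = 151/4.5 = 33.56 MPa.
Required area A = F/σ_allow = 108000/33.56 = 3219 mm².
t = A/w = 3219/91.2 = 35.29 mm.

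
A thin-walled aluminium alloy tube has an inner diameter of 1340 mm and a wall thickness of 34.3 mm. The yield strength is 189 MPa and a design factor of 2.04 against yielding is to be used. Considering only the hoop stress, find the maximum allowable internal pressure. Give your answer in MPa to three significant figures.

σ_allow = 189/2.04 = 92.65 MPa.
σ_h = pD/(2t) → p_allow = 2σ_allow t/D = 2×92.65×34.3/1340 = 4.743 MPa.

p_allow = 4.74 MPa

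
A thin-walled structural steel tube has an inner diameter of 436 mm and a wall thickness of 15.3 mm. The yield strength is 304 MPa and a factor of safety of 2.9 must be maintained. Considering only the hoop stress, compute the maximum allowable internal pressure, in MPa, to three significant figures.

p_allow = 7.36 MPa

σ_allow = 304/2.9 = 104.8 MPa.
σ_h = pD/(2t) → p_allow = 2σ_allow t/D = 2×104.8×15.3/436 = 7.357 MPa.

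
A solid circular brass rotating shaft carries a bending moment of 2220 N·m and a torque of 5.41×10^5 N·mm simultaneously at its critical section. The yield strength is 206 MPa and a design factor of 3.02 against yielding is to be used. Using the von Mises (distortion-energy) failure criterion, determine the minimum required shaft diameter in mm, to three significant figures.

d = 69.7 mm

σ_allow = σ_y/n = 206/3.02 = 68.21 MPa.
For a solid shaft σ_b = 32M/(πd³) and τ = 16T/(πd³), so the von Mises stress is σ' = (16/πd³)·√(4M²+3T²).
√(4M²+3T²) = √(4×(2.220×10^6)² + 3×(541000)²) = 4.538×10^6 N·mm.
d³ = 16×4.538×10^6/(π×68.21) = 338800 mm³.
d = 69.71 mm.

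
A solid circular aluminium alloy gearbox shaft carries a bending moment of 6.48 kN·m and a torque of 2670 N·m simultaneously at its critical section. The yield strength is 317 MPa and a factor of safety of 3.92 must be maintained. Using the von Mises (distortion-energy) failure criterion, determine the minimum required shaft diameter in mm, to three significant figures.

d = 95.3 mm

σ_allow = σ_y/n = 317/3.92 = 80.87 MPa.
For a solid shaft σ_b = 32M/(πd³) and τ = 16T/(πd³), so the von Mises stress is σ' = (16/πd³)·√(4M²+3T²).
√(4M²+3T²) = √(4×(6.480×10^6)² + 3×(2.670×10^6)²) = 1.376×10^7 N·mm.
d³ = 16×1.376×10^7/(π×80.87) = 866600 mm³.
d = 95.34 mm.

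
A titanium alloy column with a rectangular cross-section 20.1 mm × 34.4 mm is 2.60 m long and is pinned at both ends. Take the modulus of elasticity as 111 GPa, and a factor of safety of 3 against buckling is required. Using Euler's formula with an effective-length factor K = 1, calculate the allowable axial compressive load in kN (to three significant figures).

P_allow = 1.26 kN

Buckling occurs about the weak axis: I_min = h·b³/12 = 34.4×20.1³/12 = 23280 mm⁴ (b = 20.1 mm is the smaller dimension).
Effective length L_e = KL = 1×2.60 m = 2600 mm.
Euler critical load P_cr = π²EI/L_e² = π²×111000×23280/2600² = 3773 N.
P_allow = P_cr/n = 3773/3 = 1258 N.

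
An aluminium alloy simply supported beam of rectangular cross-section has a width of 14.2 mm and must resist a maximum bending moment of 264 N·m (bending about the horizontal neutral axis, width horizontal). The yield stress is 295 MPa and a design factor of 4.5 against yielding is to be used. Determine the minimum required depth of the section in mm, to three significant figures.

σ_allow = 295/4.5 = 65.56 MPa.
For a rectangular section σ = 6M/(bh²), so h² = 6M/(b σ_allow) = 6×264000/(14.2×65.56) = 1702 mm².
h = 41.25 mm.

h = 41.3 mm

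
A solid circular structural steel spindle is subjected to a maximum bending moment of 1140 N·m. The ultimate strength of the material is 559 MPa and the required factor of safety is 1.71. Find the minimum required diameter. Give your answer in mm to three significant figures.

σ_allow = 559/1.71 = 326.9 MPa.
For a solid circular section σ = 32M/(πd³), so d³ = 32M/(π σ_allow) = 32×1140000/(π×326.9) = 35520 mm³.
d = 32.87 mm.

d = 32.9 mm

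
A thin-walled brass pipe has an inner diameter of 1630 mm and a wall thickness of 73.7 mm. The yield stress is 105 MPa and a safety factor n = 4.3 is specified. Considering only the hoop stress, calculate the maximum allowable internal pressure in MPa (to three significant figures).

σ_allow = 105/4.3 = 24.42 MPa.
σ_h = pD/(2t) → p_allow = 2σ_allow t/D = 2×24.42×73.7/1630 = 2.208 MPa.

p_allow = 2.21 MPa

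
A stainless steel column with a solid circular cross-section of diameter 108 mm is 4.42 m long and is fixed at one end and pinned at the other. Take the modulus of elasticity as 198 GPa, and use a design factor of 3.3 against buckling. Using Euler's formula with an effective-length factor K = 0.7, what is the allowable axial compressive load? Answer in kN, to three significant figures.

I = πd⁴/64 = π×108⁴/64 = 6.678×10^6 mm⁴.
Effective length L_e = KL = 0.7×4.42 m = 3094 mm.
Euler critical load P_cr = π²EI/L_e² = π²×198000×6.678×10^6/3094² = 1.363×10^6 N.
P_allow = P_cr/n = 1.363×10^6/3.3 = 413100 N.

P_allow = 413 kN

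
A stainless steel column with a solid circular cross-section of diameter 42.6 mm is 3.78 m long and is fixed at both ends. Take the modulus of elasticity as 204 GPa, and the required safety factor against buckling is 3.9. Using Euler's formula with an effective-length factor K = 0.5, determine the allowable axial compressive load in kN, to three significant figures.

P_allow = 23.4 kN

I = πd⁴/64 = π×42.6⁴/64 = 161700 mm⁴.
Effective length L_e = KL = 0.5×3.78 m = 1890 mm.
Euler critical load P_cr = π²EI/L_e² = π²×204000×161700/1890² = 91120 N.
P_allow = P_cr/n = 91120/3.9 = 23360 N.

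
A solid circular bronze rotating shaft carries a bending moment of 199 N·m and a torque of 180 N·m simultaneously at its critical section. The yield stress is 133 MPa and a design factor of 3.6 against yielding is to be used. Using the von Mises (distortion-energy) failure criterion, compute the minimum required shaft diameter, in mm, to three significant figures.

σ_allow = σ_y/n = 133/3.6 = 36.94 MPa.
For a solid shaft σ_b = 32M/(πd³) and τ = 16T/(πd³), so the von Mises stress is σ' = (16/πd³)·√(4M²+3T²).
√(4M²+3T²) = √(4×(199000)² + 3×(180000)²) = 505600 N·mm.
d³ = 16×505600/(π×36.94) = 69700 mm³.
d = 41.15 mm.

d = 41.2 mm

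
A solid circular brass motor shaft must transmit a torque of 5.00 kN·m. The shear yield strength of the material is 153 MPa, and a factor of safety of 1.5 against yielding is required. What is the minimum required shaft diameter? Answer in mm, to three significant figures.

d = 63.0 mm

Allowable shear stress τ_allow = 153/1.5 = 102.0 MPa.
For a solid shaft τ = 16T/(πd³), so d³ = 16T/(π τ_allow) = 16×5000000/(π×102.0) = 249700 mm³.
d = (249700)^(1/3) = 62.97 mm.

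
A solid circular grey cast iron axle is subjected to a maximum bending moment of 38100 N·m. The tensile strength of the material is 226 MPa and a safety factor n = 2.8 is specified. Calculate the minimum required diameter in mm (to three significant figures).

σ_allow = 226/2.8 = 80.71 MPa.
For a solid circular section σ = 32M/(πd³), so d³ = 32M/(π σ_allow) = 32×3.8100×10^7/(π×80.71) = 4.808×10^6 mm³.
d = 168.8 mm.

d = 169 mm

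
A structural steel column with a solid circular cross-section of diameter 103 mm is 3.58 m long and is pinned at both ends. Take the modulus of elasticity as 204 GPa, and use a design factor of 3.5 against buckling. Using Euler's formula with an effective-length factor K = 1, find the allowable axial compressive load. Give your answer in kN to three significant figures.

P_allow = 248 kN

I = πd⁴/64 = π×103⁴/64 = 5.525×10^6 mm⁴.
Effective length L_e = KL = 1×3.58 m = 3580 mm.
Euler critical load P_cr = π²EI/L_e² = π²×204000×5.525×10^6/3580² = 867900 N.
P_allow = P_cr/n = 867900/3.5 = 248000 N.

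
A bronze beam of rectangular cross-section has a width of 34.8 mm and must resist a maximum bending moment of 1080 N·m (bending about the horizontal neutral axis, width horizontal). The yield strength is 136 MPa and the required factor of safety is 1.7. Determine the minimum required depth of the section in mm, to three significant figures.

σ_allow = 136/1.7 = 80.00 MPa.
For a rectangular section σ = 6M/(bh²), so h² = 6M/(b σ_allow) = 6×1080000/(34.8×80.00) = 2328 mm².
h = 48.25 mm.

h = 48.2 mm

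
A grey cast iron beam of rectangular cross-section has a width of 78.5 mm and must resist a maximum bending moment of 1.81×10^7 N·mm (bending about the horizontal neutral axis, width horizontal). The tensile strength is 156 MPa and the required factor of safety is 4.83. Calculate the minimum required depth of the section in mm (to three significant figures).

h = 207 mm

σ_allow = 156/4.83 = 32.30 MPa.
For a rectangular section σ = 6M/(bh²), so h² = 6M/(b σ_allow) = 6×1.8100×10^7/(78.5×32.30) = 42830 mm².
h = 207.0 mm.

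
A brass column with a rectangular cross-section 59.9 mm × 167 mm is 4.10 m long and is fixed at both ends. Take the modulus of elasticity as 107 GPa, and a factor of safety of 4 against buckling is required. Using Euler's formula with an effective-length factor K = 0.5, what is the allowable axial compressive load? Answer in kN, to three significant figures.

Buckling occurs about the weak axis: I_min = h·b³/12 = 167×59.9³/12 = 2.991×10^6 mm⁴ (b = 59.9 mm is the smaller dimension).
Effective length L_e = KL = 0.5×4.10 m = 2050 mm.
Euler critical load P_cr = π²EI/L_e² = π²×107000×2.991×10^6/2050² = 751600 N.
P_allow = P_cr/n = 751600/4 = 187900 N.

P_allow = 188 kN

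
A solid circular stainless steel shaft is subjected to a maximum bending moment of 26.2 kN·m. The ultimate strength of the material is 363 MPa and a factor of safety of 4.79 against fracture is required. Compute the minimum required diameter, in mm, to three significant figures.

d = 152 mm

σ_allow = 363/4.79 = 75.78 MPa.
For a solid circular section σ = 32M/(πd³), so d³ = 32M/(π σ_allow) = 32×2.6200×10^7/(π×75.78) = 3.522×10^6 mm³.
d = 152.1 mm.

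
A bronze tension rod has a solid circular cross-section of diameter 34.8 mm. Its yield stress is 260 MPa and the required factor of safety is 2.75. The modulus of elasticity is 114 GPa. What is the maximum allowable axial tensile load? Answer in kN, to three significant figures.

F_allow = 89.9 kN

σ_allow = 260/2.75 = 94.55 MPa.
A = πd²/4 = π×34.8²/4 = 951.1 mm².
F_allow = σ_allow × A = 94.55×951.1 = 89930 N.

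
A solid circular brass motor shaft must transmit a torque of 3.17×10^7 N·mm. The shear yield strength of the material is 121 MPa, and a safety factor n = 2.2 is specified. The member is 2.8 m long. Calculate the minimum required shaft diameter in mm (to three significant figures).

Allowable shear stress τ_allow = 121/2.2 = 55.00 MPa.
For a solid shaft τ = 16T/(πd³), so d³ = 16T/(π τ_allow) = 16×3.1700×10^7/(π×55.00) = 2.935×10^6 mm³.
d = (2.935×10^6)^(1/3) = 143.2 mm.

d = 143 mm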